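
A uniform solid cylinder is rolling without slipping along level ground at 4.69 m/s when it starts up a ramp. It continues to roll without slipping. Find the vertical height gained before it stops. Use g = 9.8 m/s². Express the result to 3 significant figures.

The moment of inertia is (1/2)MR², giving k ≡ I/(MR²) = 0.5.
Pure rolling means v = ωR; then KE = ½Mv² + ½I(v/R)² = ½(1+k)Mv² = (3/4)Mv².
At the top the kinetic energy is zero, so (3/4)Mv₀² = Mgh.
Thus h = (1+k)v₀²/(2g) = 1.5 × 4.69² / (2 × 9.8) ≈ 1.68 m.

h ≈ 1.68 m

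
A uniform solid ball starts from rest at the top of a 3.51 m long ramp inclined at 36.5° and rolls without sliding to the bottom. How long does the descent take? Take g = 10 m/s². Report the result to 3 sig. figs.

With I = (2/5)MR², the ratio k = I/(MR²) is 0.4.
Newton's second law down the slope: Mg sinθ − f = Ma. The torque equation fR = Iα (with α = a/R) gives f = kMa.
Hence a = g sinθ/(1+k) = 10×sin36.5°/1.4 = 4.249 m/s².
Starting from rest, L = ½at², so t = √(2L/a) = √(2×3.51/4.249) ≈ 1.29 s.

t ≈ 1.29 s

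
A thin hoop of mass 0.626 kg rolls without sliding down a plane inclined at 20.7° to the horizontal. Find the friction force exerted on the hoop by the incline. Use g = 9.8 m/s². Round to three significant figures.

For this body I = MR², i.e. k = I/(MR²) = 1.
Along the incline Mg sinθ − f = Ma, and torque about the center fR = Iα = kMR²(a/R) gives f = kMa.
Combining, a = g sinθ/(1+k) and f = kMa = kMg sinθ/(1+k).
f = 1 × 0.626 × 9.8 × sin20.7° / 2 ≈ 1.08 N.

f ≈ 1.08 N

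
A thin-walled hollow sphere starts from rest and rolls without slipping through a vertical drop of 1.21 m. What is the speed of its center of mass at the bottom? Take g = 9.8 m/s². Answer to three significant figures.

v ≈ 3.77 m/s

With I = (2/3)MR², the ratio k = I/(MR²) is 2/3.
The rolling condition ω = v/R makes the rotational term ½I(v/R)² = ½kMv², so KE_total = ½(1+k)Mv² = (5/6)Mv².
Setting Mgh = (5/6)Mv² gives v = √(2gh/(1+k)) = √(2·9.8·1.21/1.667) ≈ 3.77 m/s.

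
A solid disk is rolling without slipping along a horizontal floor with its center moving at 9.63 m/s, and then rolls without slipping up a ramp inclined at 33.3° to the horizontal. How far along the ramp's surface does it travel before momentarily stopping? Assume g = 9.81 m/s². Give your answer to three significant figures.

d ≈ 12.9 m

For this body I = (1/2)MR², i.e. k = I/(MR²) = 0.5.
Pure rolling means v = ωR; then KE = ½Mv² + ½I(v/R)² = ½(1+k)Mv² = (3/4)Mv².
Setting this equal to Mgh gives the vertical rise h = (1+k)v₀²/(2g) = 1.5×9.63²/(2×9.81) = 7.09 m.
Along the incline, d = h/sinθ = 7.09/sin33.3° ≈ 12.9 m.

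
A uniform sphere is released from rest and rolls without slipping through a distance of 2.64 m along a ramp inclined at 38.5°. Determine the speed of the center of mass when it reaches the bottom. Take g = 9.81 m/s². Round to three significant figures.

v ≈ 4.80 m/s

For this body I = (2/5)MR², i.e. k = I/(MR²) = 0.4.
The rolling condition ω = v/R makes the rotational term ½I(v/R)² = ½kMv², so KE_total = ½(1+k)Mv² = (7/10)Mv².
The vertical drop is h = L sinθ = 2.64 × sin38.5° = 1.643 m.
Setting Mgh = (7/10)Mv² gives v = √(2gh/(1+k)) = √(2·9.81·1.643/1.4) ≈ 4.80 m/s.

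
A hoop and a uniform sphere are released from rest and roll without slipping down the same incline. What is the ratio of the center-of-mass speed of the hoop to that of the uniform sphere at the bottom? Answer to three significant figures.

v_ratio ≈ 0.837

Each satisfies Mgh = ½(1+k)Mv² with k = I/(MR²), so v ∝ 1/√(1+k).
For the hoop k = 1; for the uniform sphere k = 0.4.
v₁/v₂ = √((1+k₂)/(1+k₁)) = √(1.4/2) ≈ 0.837.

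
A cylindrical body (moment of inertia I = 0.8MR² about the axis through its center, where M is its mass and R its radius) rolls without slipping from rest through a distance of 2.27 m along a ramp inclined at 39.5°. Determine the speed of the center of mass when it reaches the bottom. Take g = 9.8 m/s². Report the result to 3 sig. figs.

v ≈ 3.97 m/s

For this body I = 0.8MR², i.e. k = I/(MR²) = 0.8.
Rolling without slipping gives ω = v/R, so the total kinetic energy is ½Mv² + ½Iω² = ½(1+k)Mv² = (9/10)Mv².
The vertical drop is h = L sinθ = 2.27 × sin39.5° = 1.444 m.
Setting Mgh = (9/10)Mv² gives v = √(2gh/(1+k)) = √(2·9.8·1.444/1.8) ≈ 3.97 m/s.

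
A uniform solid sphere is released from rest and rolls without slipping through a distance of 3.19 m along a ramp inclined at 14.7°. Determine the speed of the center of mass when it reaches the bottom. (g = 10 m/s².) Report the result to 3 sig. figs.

For this body I = (2/5)MR², i.e. k = I/(MR²) = 0.4.
Pure rolling means v = ωR; then KE = ½Mv² + ½I(v/R)² = ½(1+k)Mv² = (7/10)Mv².
The vertical drop is h = L sinθ = 3.19 × sin14.7° = 0.8095 m.
Energy conservation: Mgh = (7/10)Mv², so v = √(2gh/(1+k)) = √(2 × 10 × 0.8095 / 1.4) ≈ 3.40 m/s.

v ≈ 3.40 m/s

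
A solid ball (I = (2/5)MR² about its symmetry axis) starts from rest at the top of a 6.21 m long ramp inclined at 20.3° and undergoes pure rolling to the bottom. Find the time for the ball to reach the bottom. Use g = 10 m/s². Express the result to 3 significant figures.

The moment of inertia is (2/5)MR², giving k ≡ I/(MR²) = 0.4.
Translational: Mg sinθ − f = Ma. Rotational about the CM: fR = Iα = kMRa, so f = kMa.
Hence a = g sinθ/(1+k) = 10×sin20.3°/1.4 = 2.478 m/s².
Starting from rest, L = ½at², so t = √(2L/a) = √(2×6.21/2.478) ≈ 2.24 s.

t ≈ 2.24 s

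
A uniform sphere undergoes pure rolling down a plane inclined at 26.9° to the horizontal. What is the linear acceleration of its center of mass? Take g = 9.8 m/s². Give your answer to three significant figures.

The moment of inertia is (2/5)MR², giving k ≡ I/(MR²) = 0.4.
Translational: Mg sinθ − f = Ma. Rotational about the CM: fR = Iα = kMRa, so f = kMa.
Eliminating f: Mg sinθ = (1+k)Ma, so a = g sinθ/(1+k) = 9.8 × sin26.9° / 1.4 ≈ 3.17 m/s².

a ≈ 3.17 m/s²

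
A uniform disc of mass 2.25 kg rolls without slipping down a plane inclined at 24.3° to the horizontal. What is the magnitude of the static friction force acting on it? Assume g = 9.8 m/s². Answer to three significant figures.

Here I = (1/2)MR², so the shape factor k = I/(MR²) = 0.5.
Translational: Mg sinθ − f = Ma. Rotational about the CM: fR = Iα = kMRa, so f = kMa.
Combining, a = g sinθ/(1+k) and f = kMa = kMg sinθ/(1+k).
f = 0.5 × 2.25 × 9.8 × sin24.3° / 1.5 ≈ 3.02 N.

f ≈ 3.02 N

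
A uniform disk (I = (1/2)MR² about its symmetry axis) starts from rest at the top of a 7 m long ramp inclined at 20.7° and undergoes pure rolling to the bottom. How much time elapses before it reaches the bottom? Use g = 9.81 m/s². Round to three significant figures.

For this body I = (1/2)MR², i.e. k = I/(MR²) = 0.5.
Along the incline Mg sinθ − f = Ma, and torque about the center fR = Iα = kMR²(a/R) gives f = kMa.
Hence a = g sinθ/(1+k) = 9.81×sin20.7°/1.5 = 2.312 m/s².
Starting from rest, L = ½at², so t = √(2L/a) = √(2×7/2.312) ≈ 2.46 s.

t ≈ 2.46 s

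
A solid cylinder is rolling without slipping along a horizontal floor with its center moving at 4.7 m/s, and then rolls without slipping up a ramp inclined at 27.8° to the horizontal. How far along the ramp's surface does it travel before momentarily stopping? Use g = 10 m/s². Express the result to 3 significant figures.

The moment of inertia is (1/2)MR², giving k ≡ I/(MR²) = 0.5.
The rolling condition ω = v/R makes the rotational term ½I(v/R)² = ½kMv², so KE_total = ½(1+k)Mv² = (3/4)Mv².
Setting this equal to Mgh gives the vertical rise h = (1+k)v₀²/(2g) = 1.5×4.7²/(2×10) = 1.657 m.
The distance along the slope is d = h/sinθ = 1.657/sin27.8° ≈ 3.55 m.

d ≈ 3.55 m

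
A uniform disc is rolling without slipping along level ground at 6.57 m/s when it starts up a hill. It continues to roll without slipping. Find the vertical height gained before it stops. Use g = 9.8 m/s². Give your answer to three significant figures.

For this body I = (1/2)MR², i.e. k = I/(MR²) = 0.5.
Since it rolls without slipping, ω = v/R and KE = ½Mv² + ½Iω² = ½(1+k)Mv² = (3/4)Mv².
At the top the kinetic energy is zero, so (3/4)Mv₀² = Mgh.
Thus h = (1+k)v₀²/(2g) = 1.5 × 6.57² / (2 × 9.8) ≈ 3.30 m.

h ≈ 3.30 m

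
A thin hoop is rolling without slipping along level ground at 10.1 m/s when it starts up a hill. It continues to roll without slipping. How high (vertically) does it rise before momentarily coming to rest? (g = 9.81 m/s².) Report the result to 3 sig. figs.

h ≈ 10.4 m

With I = MR², the ratio k = I/(MR²) is 1.
Pure rolling means v = ωR; then KE = ½Mv² + ½I(v/R)² = ½(1+k)Mv² = Mv².
All of this converts to potential energy at the highest point: Mv₀² = Mgh.
Thus h = (1+k)v₀²/(2g) = 2 × 10.1² / (2 × 9.81) ≈ 10.4 m.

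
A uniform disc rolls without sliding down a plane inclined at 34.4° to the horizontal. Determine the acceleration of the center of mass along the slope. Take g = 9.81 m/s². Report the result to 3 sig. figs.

The moment of inertia is (1/2)MR², giving k ≡ I/(MR²) = 0.5.
Translational: Mg sinθ − f = Ma. Rotational about the CM: fR = Iα = kMRa, so f = kMa.
Eliminating f: Mg sinθ = (1+k)Ma, so a = g sinθ/(1+k) = 9.81 × sin34.4° / 1.5 ≈ 3.69 m/s².

a ≈ 3.69 m/s²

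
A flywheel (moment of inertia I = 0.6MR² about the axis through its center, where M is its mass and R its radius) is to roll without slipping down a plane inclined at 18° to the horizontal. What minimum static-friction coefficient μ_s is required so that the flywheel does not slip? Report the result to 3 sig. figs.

μ_min ≈ 0.122

Here I = 0.6MR², so the shape factor k = I/(MR²) = 0.6.
Translational: Mg sinθ − f = Ma. Rotational about the CM: fR = Iα = kMRa, so f = kMa.
These give a = g sinθ/(1+k) and the required friction f = kMg sinθ/(1+k).
With N = Mg cosθ, the no-slip condition f ≤ μN gives μ_min = f/N = k tanθ/(1+k).
μ_min = 0.6 × tan18° / 1.6 ≈ 0.122.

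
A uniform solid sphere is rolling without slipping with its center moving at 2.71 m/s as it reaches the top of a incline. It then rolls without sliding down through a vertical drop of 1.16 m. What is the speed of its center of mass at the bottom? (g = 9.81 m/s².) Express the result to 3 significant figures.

v ≈ 4.86 m/s

With I = (2/5)MR², the ratio k = I/(MR²) is 0.4.
The rolling condition ω = v/R makes the rotational term ½I(v/R)² = ½kMv², so KE_total = ½(1+k)Mv² = (7/10)Mv².
Conserving energy between top and bottom: (7/10)Mv² = (7/10)Mv₀² + Mgh, hence v² = v₀² + 2gh/(1+k).
v = √(2.71² + 2×9.81×1.16/1.4) = √23.6 ≈ 4.86 m/s.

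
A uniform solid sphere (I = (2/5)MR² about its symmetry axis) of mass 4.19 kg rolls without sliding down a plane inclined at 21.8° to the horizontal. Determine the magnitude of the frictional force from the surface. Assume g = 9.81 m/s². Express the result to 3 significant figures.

With I = (2/5)MR², the ratio k = I/(MR²) is 0.4.
Along the incline Mg sinθ − f = Ma, and torque about the center fR = Iα = kMR²(a/R) gives f = kMa.
Combining, a = g sinθ/(1+k) and f = kMa = kMg sinθ/(1+k).
f = 0.4 × 4.19 × 9.81 × sin21.8° / 1.4 ≈ 4.36 N.

f ≈ 4.36 N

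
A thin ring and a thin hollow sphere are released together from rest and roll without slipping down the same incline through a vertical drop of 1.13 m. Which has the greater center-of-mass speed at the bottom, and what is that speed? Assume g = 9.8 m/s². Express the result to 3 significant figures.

For rolling without slipping, Mgh = ½(1+k)Mv² where k = I/(MR²), so v = √(2gh/(1+k)).
Thin ring: k = 1, giving v = √(2×9.8×1.13/2) = 3.328 m/s.
Thin hollow sphere: k = 2/3, giving v = √(2×9.8×1.13/1.667) = 3.645 m/s.
The smaller k wins: the thin hollow sphere, at ≈ 3.65 m/s.

the thin hollow sphere, at v ≈ 3.65 m/s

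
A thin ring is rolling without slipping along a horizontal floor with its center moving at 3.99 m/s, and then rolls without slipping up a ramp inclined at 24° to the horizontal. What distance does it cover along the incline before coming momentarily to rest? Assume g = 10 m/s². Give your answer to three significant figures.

For this body I = MR², i.e. k = I/(MR²) = 1.
The rolling condition ω = v/R makes the rotational term ½I(v/R)² = ½kMv², so KE_total = ½(1+k)Mv² = Mv².
Setting this equal to Mgh gives the vertical rise h = (1+k)v₀²/(2g) = 2×3.99²/(2×10) = 1.592 m.
Along the incline, d = h/sinθ = 1.592/sin24° ≈ 3.91 m.

d ≈ 3.91 m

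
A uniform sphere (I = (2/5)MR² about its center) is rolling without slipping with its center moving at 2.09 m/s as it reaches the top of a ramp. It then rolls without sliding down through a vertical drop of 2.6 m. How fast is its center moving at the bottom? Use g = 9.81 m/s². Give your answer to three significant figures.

v ≈ 6.39 m/s

The moment of inertia is (2/5)MR², giving k ≡ I/(MR²) = 0.4.
The rolling condition ω = v/R makes the rotational term ½I(v/R)² = ½kMv², so KE_total = ½(1+k)Mv² = (7/10)Mv².
Conserving energy between top and bottom: (7/10)Mv² = (7/10)Mv₀² + Mgh, hence v² = v₀² + 2gh/(1+k).
v = √(2.09² + 2×9.81×2.6/1.4) = √40.81 ≈ 6.39 m/s.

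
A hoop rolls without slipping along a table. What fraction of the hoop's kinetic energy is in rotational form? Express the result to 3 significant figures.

The moment of inertia is MR², giving k ≡ I/(MR²) = 1.
Since ω = v/R, the translational part is ½Mv² and the rotational part is ½I(v/R)² = ½kMv²; the total is ½(1+k)Mv².
The rotational fraction is therefore k/(1+k) = 1/2 ≈ 0.500.

fraction ≈ 0.500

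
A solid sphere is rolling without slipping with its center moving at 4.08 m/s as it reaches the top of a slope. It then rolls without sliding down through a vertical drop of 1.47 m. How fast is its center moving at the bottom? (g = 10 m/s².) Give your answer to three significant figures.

v ≈ 6.14 m/s

With I = (2/5)MR², the ratio k = I/(MR²) is 0.4.
Pure rolling means v = ωR; then KE = ½Mv² + ½I(v/R)² = ½(1+k)Mv² = (7/10)Mv².
Conserving energy between top and bottom: (7/10)Mv² = (7/10)Mv₀² + Mgh, hence v² = v₀² + 2gh/(1+k).
v = √(4.08² + 2×10×1.47/1.4) = √37.65 ≈ 6.14 m/s.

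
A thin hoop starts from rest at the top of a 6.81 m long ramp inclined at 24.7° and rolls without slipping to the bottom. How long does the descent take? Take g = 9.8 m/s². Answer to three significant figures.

t ≈ 2.58 s

With I = MR², the ratio k = I/(MR²) is 1.
Translational: Mg sinθ − f = Ma. Rotational about the CM: fR = Iα = kMRa, so f = kMa.
Hence a = g sinθ/(1+k) = 9.8×sin24.7°/2 = 2.048 m/s².
With constant a from rest, t = √(2L/a) = √(2·6.81/2.048) ≈ 2.58 s.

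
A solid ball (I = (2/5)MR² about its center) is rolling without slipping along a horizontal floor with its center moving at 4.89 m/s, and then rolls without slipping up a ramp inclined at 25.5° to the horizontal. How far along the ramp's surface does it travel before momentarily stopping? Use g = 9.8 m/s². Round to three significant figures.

With I = (2/5)MR², the ratio k = I/(MR²) is 0.4.
Since it rolls without slipping, ω = v/R and KE = ½Mv² + ½Iω² = ½(1+k)Mv² = (7/10)Mv².
Setting this equal to Mgh gives the vertical rise h = (1+k)v₀²/(2g) = 1.4×4.89²/(2×9.8) = 1.708 m.
Along the incline, d = h/sinθ = 1.708/sin25.5° ≈ 3.97 m.

d ≈ 3.97 m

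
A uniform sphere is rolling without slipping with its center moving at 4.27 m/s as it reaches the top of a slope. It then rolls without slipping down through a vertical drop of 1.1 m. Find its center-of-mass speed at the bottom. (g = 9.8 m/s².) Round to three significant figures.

v ≈ 5.80 m/s

With I = (2/5)MR², the ratio k = I/(MR²) is 0.4.
Since it rolls without slipping, ω = v/R and KE = ½Mv² + ½Iω² = ½(1+k)Mv² = (7/10)Mv².
Energy conservation: (7/10)Mv₀² + Mgh = (7/10)Mv², so v² = v₀² + 2gh/(1+k).
v = √(4.27² + 2×9.8×1.1/1.4) = √33.63 ≈ 5.80 m/s.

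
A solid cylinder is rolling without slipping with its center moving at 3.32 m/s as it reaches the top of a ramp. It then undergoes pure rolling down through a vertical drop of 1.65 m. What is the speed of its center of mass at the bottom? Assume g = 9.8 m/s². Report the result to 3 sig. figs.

v ≈ 5.71 m/s

With I = (1/2)MR², the ratio k = I/(MR²) is 0.5.
Since it rolls without slipping, ω = v/R and KE = ½Mv² + ½Iω² = ½(1+k)Mv² = (3/4)Mv².
Conserving energy between top and bottom: (3/4)Mv² = (3/4)Mv₀² + Mgh, hence v² = v₀² + 2gh/(1+k).
v = √(3.32² + 2×9.8×1.65/1.5) = √32.58 ≈ 5.71 m/s.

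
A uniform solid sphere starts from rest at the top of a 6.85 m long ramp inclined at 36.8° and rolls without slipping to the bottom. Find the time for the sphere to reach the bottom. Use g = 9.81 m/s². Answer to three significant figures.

t ≈ 1.81 s

With I = (2/5)MR², the ratio k = I/(MR²) is 0.4.
Translational: Mg sinθ − f = Ma. Rotational about the CM: fR = Iα = kMRa, so f = kMa.
Hence a = g sinθ/(1+k) = 9.81×sin36.8°/1.4 = 4.197 m/s².
Starting from rest, L = ½at², so t = √(2L/a) = √(2×6.85/4.197) ≈ 1.81 s.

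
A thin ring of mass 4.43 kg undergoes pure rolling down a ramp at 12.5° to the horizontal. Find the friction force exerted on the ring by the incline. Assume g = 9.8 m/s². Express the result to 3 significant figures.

f ≈ 4.70 N

Here I = MR², so the shape factor k = I/(MR²) = 1.
Along the incline Mg sinθ − f = Ma, and torque about the center fR = Iα = kMR²(a/R) gives f = kMa.
Combining, a = g sinθ/(1+k) and f = kMa = kMg sinθ/(1+k).
f = 1 × 4.43 × 9.8 × sin12.5° / 2 ≈ 4.70 N.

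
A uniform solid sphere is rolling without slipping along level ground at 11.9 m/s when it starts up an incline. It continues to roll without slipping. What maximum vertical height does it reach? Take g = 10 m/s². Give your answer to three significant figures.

h ≈ 9.91 m

The moment of inertia is (2/5)MR², giving k ≡ I/(MR²) = 0.4.
Rolling without slipping gives ω = v/R, so the total kinetic energy is ½Mv² + ½Iω² = ½(1+k)Mv² = (7/10)Mv².
All of this converts to potential energy at the highest point: (7/10)Mv₀² = Mgh.
Thus h = (1+k)v₀²/(2g) = 1.4 × 11.9² / (2 × 10) ≈ 9.91 m.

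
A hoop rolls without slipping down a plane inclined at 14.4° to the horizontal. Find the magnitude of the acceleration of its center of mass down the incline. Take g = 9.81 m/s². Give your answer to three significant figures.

a ≈ 1.22 m/s²

For this body I = MR², i.e. k = I/(MR²) = 1.
Translational: Mg sinθ − f = Ma. Rotational about the CM: fR = Iα = kMRa, so f = kMa.
Eliminating f: Mg sinθ = (1+k)Ma, so a = g sinθ/(1+k) = 9.81 × sin14.4° / 2 ≈ 1.22 m/s².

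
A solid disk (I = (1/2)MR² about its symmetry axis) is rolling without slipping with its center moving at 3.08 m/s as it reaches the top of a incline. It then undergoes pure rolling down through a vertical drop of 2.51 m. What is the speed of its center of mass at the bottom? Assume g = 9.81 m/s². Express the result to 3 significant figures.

v ≈ 6.51 m/s

With I = (1/2)MR², the ratio k = I/(MR²) is 0.5.
Pure rolling means v = ωR; then KE = ½Mv² + ½I(v/R)² = ½(1+k)Mv² = (3/4)Mv².
Energy conservation: (3/4)Mv₀² + Mgh = (3/4)Mv², so v² = v₀² + 2gh/(1+k).
v = √(3.08² + 2×9.81×2.51/1.5) = √42.32 ≈ 6.51 m/s.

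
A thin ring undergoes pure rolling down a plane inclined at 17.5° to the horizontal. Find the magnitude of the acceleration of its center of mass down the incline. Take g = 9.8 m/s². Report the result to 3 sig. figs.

With I = MR², the ratio k = I/(MR²) is 1.
Translational: Mg sinθ − f = Ma. Rotational about the CM: fR = Iα = kMRa, so f = kMa.
Eliminating f: Mg sinθ = (1+k)Ma, so a = g sinθ/(1+k) = 9.8 × sin17.5° / 2 ≈ 1.47 m/s².

a ≈ 1.47 m/s²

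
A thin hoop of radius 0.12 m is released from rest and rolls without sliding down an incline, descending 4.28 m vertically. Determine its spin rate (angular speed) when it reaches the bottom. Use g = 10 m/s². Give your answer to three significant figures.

For this body I = MR², i.e. k = I/(MR²) = 1.
Since it rolls without slipping, ω = v/R and KE = ½Mv² + ½Iω² = ½(1+k)Mv² = Mv².
Energy conservation Mgh = ½(1+k)Mv² gives v = √(2gh/(1+k)) = √(2 × 10 × 4.28 / 2) = 6.542 m/s.
Then ω = v/R = 6.542 / 0.12 ≈ 54.5 rad/s.

ω ≈ 54.5 rad/s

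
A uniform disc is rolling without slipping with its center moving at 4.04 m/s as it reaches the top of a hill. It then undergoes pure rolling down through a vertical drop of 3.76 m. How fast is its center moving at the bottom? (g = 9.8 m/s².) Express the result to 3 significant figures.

v ≈ 8.09 m/s

For this body I = (1/2)MR², i.e. k = I/(MR²) = 0.5.
Pure rolling means v = ωR; then KE = ½Mv² + ½I(v/R)² = ½(1+k)Mv² = (3/4)Mv².
Energy conservation: (3/4)Mv₀² + Mgh = (3/4)Mv², so v² = v₀² + 2gh/(1+k).
v = √(4.04² + 2×9.8×3.76/1.5) = √65.45 ≈ 8.09 m/s.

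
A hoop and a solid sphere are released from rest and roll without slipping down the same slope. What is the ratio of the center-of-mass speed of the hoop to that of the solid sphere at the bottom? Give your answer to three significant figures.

Each satisfies Mgh = ½(1+k)Mv² with k = I/(MR²), so v ∝ 1/√(1+k).
For the hoop k = 1; for the solid sphere k = 0.4.
v₁/v₂ = √((1+k₂)/(1+k₁)) = √(1.4/2) ≈ 0.837.

v_ratio ≈ 0.837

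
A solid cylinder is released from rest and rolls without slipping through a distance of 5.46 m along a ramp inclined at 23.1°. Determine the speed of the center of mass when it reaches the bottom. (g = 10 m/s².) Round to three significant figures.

With I = (1/2)MR², the ratio k = I/(MR²) is 0.5.
The rolling condition ω = v/R makes the rotational term ½I(v/R)² = ½kMv², so KE_total = ½(1+k)Mv² = (3/4)Mv².
The vertical drop is h = L sinθ = 5.46 × sin23.1° = 2.142 m.
Energy conservation: Mgh = (3/4)Mv², so v = √(2gh/(1+k)) = √(2 × 10 × 2.142 / 1.5) ≈ 5.34 m/s.

v ≈ 5.34 m/s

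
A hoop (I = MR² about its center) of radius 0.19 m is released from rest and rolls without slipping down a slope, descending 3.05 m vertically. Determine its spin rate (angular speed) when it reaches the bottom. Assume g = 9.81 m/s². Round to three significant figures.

ω ≈ 28.8 rad/s

For this body I = MR², i.e. k = I/(MR²) = 1.
The rolling condition ω = v/R makes the rotational term ½I(v/R)² = ½kMv², so KE_total = ½(1+k)Mv² = Mv².
Energy conservation Mgh = ½(1+k)Mv² gives v = √(2gh/(1+k)) = √(2 × 9.81 × 3.05 / 2) = 5.47 m/s.
Then ω = v/R = 5.47 / 0.19 ≈ 28.8 rad/s.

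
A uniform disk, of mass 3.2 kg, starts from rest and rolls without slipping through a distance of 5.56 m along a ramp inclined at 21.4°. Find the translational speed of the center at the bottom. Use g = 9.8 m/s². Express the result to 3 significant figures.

The moment of inertia is (1/2)MR², giving k ≡ I/(MR²) = 0.5.
The rolling condition ω = v/R makes the rotational term ½I(v/R)² = ½kMv², so KE_total = ½(1+k)Mv² = (3/4)Mv².
The vertical drop is h = L sinθ = 5.56 × sin21.4° = 2.029 m.
Energy conservation: Mgh = (3/4)Mv², so v = √(2gh/(1+k)) = √(2 × 9.8 × 2.029 / 1.5) ≈ 5.15 m/s.

v ≈ 5.15 m/s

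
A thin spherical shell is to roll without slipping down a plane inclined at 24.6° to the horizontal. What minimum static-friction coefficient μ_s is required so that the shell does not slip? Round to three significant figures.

Here I = (2/3)MR², so the shape factor k = I/(MR²) = 2/3.
Translational: Mg sinθ − f = Ma. Rotational about the CM: fR = Iα = kMRa, so f = kMa.
These give a = g sinθ/(1+k) and the required friction f = kMg sinθ/(1+k).
With N = Mg cosθ, the no-slip condition f ≤ μN gives μ_min = f/N = k tanθ/(1+k).
μ_min = (2/3) × tan24.6° / 1.667 ≈ 0.183.

μ_min ≈ 0.183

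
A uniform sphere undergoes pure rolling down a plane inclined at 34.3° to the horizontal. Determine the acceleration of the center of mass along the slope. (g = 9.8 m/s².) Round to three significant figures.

Here I = (2/5)MR², so the shape factor k = I/(MR²) = 0.4.
Newton's second law down the slope: Mg sinθ − f = Ma. The torque equation fR = Iα (with α = a/R) gives f = kMa.
Eliminating f: Mg sinθ = (1+k)Ma, so a = g sinθ/(1+k) = 9.8 × sin34.3° / 1.4 ≈ 3.94 m/s².

a ≈ 3.94 m/s²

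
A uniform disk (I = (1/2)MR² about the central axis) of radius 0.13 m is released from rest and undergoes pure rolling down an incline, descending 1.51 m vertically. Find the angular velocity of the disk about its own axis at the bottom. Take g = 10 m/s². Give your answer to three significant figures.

Here I = (1/2)MR², so the shape factor k = I/(MR²) = 0.5.
Rolling without slipping gives ω = v/R, so the total kinetic energy is ½Mv² + ½Iω² = ½(1+k)Mv² = (3/4)Mv².
Energy conservation Mgh = ½(1+k)Mv² gives v = √(2gh/(1+k)) = √(2 × 10 × 1.51 / 1.5) = 4.487 m/s.
The angular speed follows from ω = v/R = 4.487/0.13 ≈ 34.5 rad/s.

ω ≈ 34.5 rad/s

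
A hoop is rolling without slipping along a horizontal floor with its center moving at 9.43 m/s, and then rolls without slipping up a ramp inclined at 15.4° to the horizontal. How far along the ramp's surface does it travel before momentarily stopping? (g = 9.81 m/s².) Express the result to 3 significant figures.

The moment of inertia is MR², giving k ≡ I/(MR²) = 1.
The rolling condition ω = v/R makes the rotational term ½I(v/R)² = ½kMv², so KE_total = ½(1+k)Mv² = Mv².
Setting this equal to Mgh gives the vertical rise h = (1+k)v₀²/(2g) = 2×9.43²/(2×9.81) = 9.065 m.
The distance along the slope is d = h/sinθ = 9.065/sin15.4° ≈ 34.1 m.

d ≈ 34.1 m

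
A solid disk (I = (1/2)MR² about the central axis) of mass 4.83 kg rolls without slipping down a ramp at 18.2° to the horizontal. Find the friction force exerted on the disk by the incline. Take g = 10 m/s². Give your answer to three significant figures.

f ≈ 5.03 N

Here I = (1/2)MR², so the shape factor k = I/(MR²) = 0.5.
Along the incline Mg sinθ − f = Ma, and torque about the center fR = Iα = kMR²(a/R) gives f = kMa.
Combining, a = g sinθ/(1+k) and f = kMa = kMg sinθ/(1+k).
f = 0.5 × 4.83 × 10 × sin18.2° / 1.5 ≈ 5.03 N.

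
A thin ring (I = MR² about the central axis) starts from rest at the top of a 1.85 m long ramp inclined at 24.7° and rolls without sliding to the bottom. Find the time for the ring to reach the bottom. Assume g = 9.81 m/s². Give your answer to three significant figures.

Here I = MR², so the shape factor k = I/(MR²) = 1.
Translational: Mg sinθ − f = Ma. Rotational about the CM: fR = Iα = kMRa, so f = kMa.
Hence a = g sinθ/(1+k) = 9.81×sin24.7°/2 = 2.05 m/s².
Starting from rest, L = ½at², so t = √(2L/a) = √(2×1.85/2.05) ≈ 1.34 s.

t ≈ 1.34 s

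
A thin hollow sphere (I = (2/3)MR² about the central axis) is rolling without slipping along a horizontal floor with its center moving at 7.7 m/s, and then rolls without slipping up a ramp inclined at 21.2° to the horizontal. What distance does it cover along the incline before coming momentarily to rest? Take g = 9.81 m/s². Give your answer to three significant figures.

d ≈ 13.9 m

The moment of inertia is (2/3)MR², giving k ≡ I/(MR²) = 2/3.
Rolling without slipping gives ω = v/R, so the total kinetic energy is ½Mv² + ½Iω² = ½(1+k)Mv² = (5/6)Mv².
Setting this equal to Mgh gives the vertical rise h = (1+k)v₀²/(2g) = 1.667×7.7²/(2×9.81) = 5.037 m.
The distance along the slope is d = h/sinθ = 5.037/sin21.2° ≈ 13.9 m.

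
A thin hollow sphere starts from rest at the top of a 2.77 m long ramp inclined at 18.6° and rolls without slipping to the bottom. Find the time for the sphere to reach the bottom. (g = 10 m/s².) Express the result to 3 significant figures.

t ≈ 1.70 s

The moment of inertia is (2/3)MR², giving k ≡ I/(MR²) = 2/3.
Along the incline Mg sinθ − f = Ma, and torque about the center fR = Iα = kMR²(a/R) gives f = kMa.
Hence a = g sinθ/(1+k) = 10×sin18.6°/1.667 = 1.914 m/s².
Starting from rest, L = ½at², so t = √(2L/a) = √(2×2.77/1.914) ≈ 1.70 s.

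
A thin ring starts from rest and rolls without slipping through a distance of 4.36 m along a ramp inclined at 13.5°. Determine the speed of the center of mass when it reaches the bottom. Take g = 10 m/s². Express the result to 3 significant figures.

Here I = MR², so the shape factor k = I/(MR²) = 1.
Rolling without slipping gives ω = v/R, so the total kinetic energy is ½Mv² + ½Iω² = ½(1+k)Mv² = Mv².
The vertical drop is h = L sinθ = 4.36 × sin13.5° = 1.018 m.
Energy conservation: Mgh = Mv², so v = √(2gh/(1+k)) = √(2 × 10 × 1.018 / 2) ≈ 3.19 m/s.

v ≈ 3.19 m/s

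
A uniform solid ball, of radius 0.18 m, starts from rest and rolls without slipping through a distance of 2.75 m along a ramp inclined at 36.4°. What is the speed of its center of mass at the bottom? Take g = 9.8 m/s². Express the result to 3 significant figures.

v ≈ 4.78 m/s

The moment of inertia is (2/5)MR², giving k ≡ I/(MR²) = 0.4.
Pure rolling means v = ωR; then KE = ½Mv² + ½I(v/R)² = ½(1+k)Mv² = (7/10)Mv².
The vertical drop is h = L sinθ = 2.75 × sin36.4° = 1.632 m.
Energy conservation: Mgh = (7/10)Mv², so v = √(2gh/(1+k)) = √(2 × 9.8 × 1.632 / 1.4) ≈ 4.78 m/s.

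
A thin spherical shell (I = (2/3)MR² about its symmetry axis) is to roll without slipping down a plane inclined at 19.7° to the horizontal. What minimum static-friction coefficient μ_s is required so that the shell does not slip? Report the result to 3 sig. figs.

μ_min ≈ 0.143

With I = (2/3)MR², the ratio k = I/(MR²) is 2/3.
Along the incline Mg sinθ − f = Ma, and torque about the center fR = Iα = kMR²(a/R) gives f = kMa.
These give a = g sinθ/(1+k) and the required friction f = kMg sinθ/(1+k).
The normal force is N = Mg cosθ, so μ_min = f/N = k tanθ/(1+k).
μ_min = (2/3) × tan19.7° / 1.667 ≈ 0.143.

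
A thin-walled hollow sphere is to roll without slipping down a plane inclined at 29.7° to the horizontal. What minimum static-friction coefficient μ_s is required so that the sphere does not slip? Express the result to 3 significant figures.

μ_min ≈ 0.228

Here I = (2/3)MR², so the shape factor k = I/(MR²) = 2/3.
Translational: Mg sinθ − f = Ma. Rotational about the CM: fR = Iα = kMRa, so f = kMa.
These give a = g sinθ/(1+k) and the required friction f = kMg sinθ/(1+k).
With N = Mg cosθ, the no-slip condition f ≤ μN gives μ_min = f/N = k tanθ/(1+k).
μ_min = (2/3) × tan29.7° / 1.667 ≈ 0.228.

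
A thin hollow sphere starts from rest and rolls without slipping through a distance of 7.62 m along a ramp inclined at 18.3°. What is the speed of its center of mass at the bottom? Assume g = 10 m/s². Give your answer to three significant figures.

For this body I = (2/3)MR², i.e. k = I/(MR²) = 2/3.
Since it rolls without slipping, ω = v/R and KE = ½Mv² + ½Iω² = ½(1+k)Mv² = (5/6)Mv².
The vertical drop is h = L sinθ = 7.62 × sin18.3° = 2.393 m.
Energy conservation: Mgh = (5/6)Mv², so v = √(2gh/(1+k)) = √(2 × 10 × 2.393 / 1.667) ≈ 5.36 m/s.

v ≈ 5.36 m/s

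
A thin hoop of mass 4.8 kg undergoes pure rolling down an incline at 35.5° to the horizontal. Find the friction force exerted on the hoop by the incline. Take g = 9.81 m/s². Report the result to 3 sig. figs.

With I = MR², the ratio k = I/(MR²) is 1.
Newton's second law down the slope: Mg sinθ − f = Ma. The torque equation fR = Iα (with α = a/R) gives f = kMa.
Combining, a = g sinθ/(1+k) and f = kMa = kMg sinθ/(1+k).
f = 1 × 4.8 × 9.81 × sin35.5° / 2 ≈ 13.7 N.

f ≈ 13.7 N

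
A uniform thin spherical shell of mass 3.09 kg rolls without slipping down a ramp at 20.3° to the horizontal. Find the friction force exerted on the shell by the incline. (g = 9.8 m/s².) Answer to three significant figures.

The moment of inertia is (2/3)MR², giving k ≡ I/(MR²) = 2/3.
Along the incline Mg sinθ − f = Ma, and torque about the center fR = Iα = kMR²(a/R) gives f = kMa.
Combining, a = g sinθ/(1+k) and f = kMa = kMg sinθ/(1+k).
f = (2/3) × 3.09 × 9.8 × sin20.3° / 1.667 ≈ 4.20 N.

f ≈ 4.20 N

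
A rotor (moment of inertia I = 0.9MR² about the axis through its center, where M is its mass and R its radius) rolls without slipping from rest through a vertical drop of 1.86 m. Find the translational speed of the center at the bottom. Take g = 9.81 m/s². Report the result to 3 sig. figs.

v ≈ 4.38 m/s

Here I = 0.9MR², so the shape factor k = I/(MR²) = 0.9.
Since it rolls without slipping, ω = v/R and KE = ½Mv² + ½Iω² = ½(1+k)Mv² = (19/20)Mv².
Energy conservation: Mgh = (19/20)Mv², so v = √(2gh/(1+k)) = √(2 × 9.81 × 1.86 / 1.9) ≈ 4.38 m/s.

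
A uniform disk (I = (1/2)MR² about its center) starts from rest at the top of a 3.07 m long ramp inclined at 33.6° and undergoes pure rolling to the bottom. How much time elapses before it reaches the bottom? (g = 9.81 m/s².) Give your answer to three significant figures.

t ≈ 1.30 s

With I = (1/2)MR², the ratio k = I/(MR²) is 0.5.
Along the incline Mg sinθ − f = Ma, and torque about the center fR = Iα = kMR²(a/R) gives f = kMa.
Hence a = g sinθ/(1+k) = 9.81×sin33.6°/1.5 = 3.619 m/s².
Starting from rest, L = ½at², so t = √(2L/a) = √(2×3.07/3.619) ≈ 1.30 s.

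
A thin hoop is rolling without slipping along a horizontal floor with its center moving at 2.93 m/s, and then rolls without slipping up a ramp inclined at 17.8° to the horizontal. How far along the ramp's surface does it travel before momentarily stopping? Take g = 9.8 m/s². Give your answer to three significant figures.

d ≈ 2.87 m

The moment of inertia is MR², giving k ≡ I/(MR²) = 1.
Rolling without slipping gives ω = v/R, so the total kinetic energy is ½Mv² + ½Iω² = ½(1+k)Mv² = Mv².
Setting this equal to Mgh gives the vertical rise h = (1+k)v₀²/(2g) = 2×2.93²/(2×9.8) = 0.876 m.
Along the incline, d = h/sinθ = 0.876/sin17.8° ≈ 2.87 m.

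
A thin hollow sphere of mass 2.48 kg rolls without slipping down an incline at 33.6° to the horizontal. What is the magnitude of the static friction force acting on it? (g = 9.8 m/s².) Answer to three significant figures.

For this body I = (2/3)MR², i.e. k = I/(MR²) = 2/3.
Newton's second law down the slope: Mg sinθ − f = Ma. The torque equation fR = Iα (with α = a/R) gives f = kMa.
Combining, a = g sinθ/(1+k) and f = kMa = kMg sinθ/(1+k).
f = (2/3) × 2.48 × 9.8 × sin33.6° / 1.667 ≈ 5.38 N.

f ≈ 5.38 N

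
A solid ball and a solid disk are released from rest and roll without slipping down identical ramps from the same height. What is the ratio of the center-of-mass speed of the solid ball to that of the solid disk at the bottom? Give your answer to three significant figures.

v_ratio ≈ 1.04

Each satisfies Mgh = ½(1+k)Mv² with k = I/(MR²), so v ∝ 1/√(1+k).
For the solid ball k = 0.4; for the solid disk k = 0.5.
v₁/v₂ = √((1+k₂)/(1+k₁)) = √(1.5/1.4) ≈ 1.04.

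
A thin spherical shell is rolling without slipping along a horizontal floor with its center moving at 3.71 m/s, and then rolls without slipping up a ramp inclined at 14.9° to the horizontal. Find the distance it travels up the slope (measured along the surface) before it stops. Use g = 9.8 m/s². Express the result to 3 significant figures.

The moment of inertia is (2/3)MR², giving k ≡ I/(MR²) = 2/3.
Rolling without slipping gives ω = v/R, so the total kinetic energy is ½Mv² + ½Iω² = ½(1+k)Mv² = (5/6)Mv².
Setting this equal to Mgh gives the vertical rise h = (1+k)v₀²/(2g) = 1.667×3.71²/(2×9.8) = 1.17 m.
Along the incline, d = h/sinθ = 1.17/sin14.9° ≈ 4.55 m.

d ≈ 4.55 m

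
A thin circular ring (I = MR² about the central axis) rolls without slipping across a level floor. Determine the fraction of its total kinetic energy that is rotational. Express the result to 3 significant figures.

fraction ≈ 0.500

Here I = MR², so the shape factor k = I/(MR²) = 1.
Since ω = v/R, the translational part is ½Mv² and the rotational part is ½I(v/R)² = ½kMv²; the total is ½(1+k)Mv².
The rotational fraction is therefore k/(1+k) = 1/2 ≈ 0.500.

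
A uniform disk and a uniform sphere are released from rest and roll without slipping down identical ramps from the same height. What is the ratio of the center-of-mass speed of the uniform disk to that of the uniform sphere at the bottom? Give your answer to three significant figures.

Each satisfies Mgh = ½(1+k)Mv² with k = I/(MR²), so v ∝ 1/√(1+k).
For the uniform disk k = 0.5; for the uniform sphere k = 0.4.
v₁/v₂ = √((1+k₂)/(1+k₁)) = √(1.4/1.5) ≈ 0.966.

v_ratio ≈ 0.966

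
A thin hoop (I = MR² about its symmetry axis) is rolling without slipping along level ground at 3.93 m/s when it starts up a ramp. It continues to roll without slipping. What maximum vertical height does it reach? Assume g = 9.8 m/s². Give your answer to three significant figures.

h ≈ 1.58 m

Here I = MR², so the shape factor k = I/(MR²) = 1.
The rolling condition ω = v/R makes the rotational term ½I(v/R)² = ½kMv², so KE_total = ½(1+k)Mv² = Mv².
At the top the kinetic energy is zero, so Mv₀² = Mgh.
Thus h = (1+k)v₀²/(2g) = 2 × 3.93² / (2 × 9.8) ≈ 1.58 m.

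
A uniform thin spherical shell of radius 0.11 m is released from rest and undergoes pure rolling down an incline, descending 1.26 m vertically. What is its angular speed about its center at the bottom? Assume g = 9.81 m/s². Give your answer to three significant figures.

For this body I = (2/3)MR², i.e. k = I/(MR²) = 2/3.
Rolling without slipping gives ω = v/R, so the total kinetic energy is ½Mv² + ½Iω² = ½(1+k)Mv² = (5/6)Mv².
Energy conservation Mgh = ½(1+k)Mv² gives v = √(2gh/(1+k)) = √(2 × 9.81 × 1.26 / 1.667) = 3.851 m/s.
Then ω = v/R = 3.851 / 0.11 ≈ 35.0 rad/s.

ω ≈ 35.0 rad/s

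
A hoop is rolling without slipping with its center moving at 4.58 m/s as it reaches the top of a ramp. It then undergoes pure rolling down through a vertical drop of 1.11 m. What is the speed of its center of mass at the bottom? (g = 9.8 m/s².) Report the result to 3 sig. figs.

Here I = MR², so the shape factor k = I/(MR²) = 1.
Since it rolls without slipping, ω = v/R and KE = ½Mv² + ½Iω² = ½(1+k)Mv² = Mv².
Conserving energy between top and bottom: Mv² = Mv₀² + Mgh, hence v² = v₀² + 2gh/(1+k).
v = √(4.58² + 2×9.8×1.11/2) = √31.85 ≈ 5.64 m/s.

v ≈ 5.64 m/s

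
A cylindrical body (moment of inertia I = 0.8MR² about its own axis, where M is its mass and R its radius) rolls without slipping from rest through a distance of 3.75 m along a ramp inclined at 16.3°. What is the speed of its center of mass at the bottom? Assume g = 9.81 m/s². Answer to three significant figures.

v ≈ 3.39 m/s

With I = 0.8MR², the ratio k = I/(MR²) is 0.8.
Pure rolling means v = ωR; then KE = ½Mv² + ½I(v/R)² = ½(1+k)Mv² = (9/10)Mv².
The vertical drop is h = L sinθ = 3.75 × sin16.3° = 1.053 m.
Energy conservation: Mgh = (9/10)Mv², so v = √(2gh/(1+k)) = √(2 × 9.81 × 1.053 / 1.8) ≈ 3.39 m/s.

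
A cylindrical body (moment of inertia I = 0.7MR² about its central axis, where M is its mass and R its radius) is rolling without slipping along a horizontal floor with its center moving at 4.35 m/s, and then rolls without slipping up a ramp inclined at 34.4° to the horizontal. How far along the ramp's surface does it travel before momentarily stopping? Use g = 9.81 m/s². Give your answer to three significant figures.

For this body I = 0.7MR², i.e. k = I/(MR²) = 0.7.
Pure rolling means v = ωR; then KE = ½Mv² + ½I(v/R)² = ½(1+k)Mv² = (17/20)Mv².
Setting this equal to Mgh gives the vertical rise h = (1+k)v₀²/(2g) = 1.7×4.35²/(2×9.81) = 1.64 m.
The distance along the slope is d = h/sinθ = 1.64/sin34.4° ≈ 2.90 m.

d ≈ 2.90 m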